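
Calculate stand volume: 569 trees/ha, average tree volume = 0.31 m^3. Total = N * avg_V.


V_stand = 569 * 0.31 = 176.39 ≈ 176.4 m^3/ha

176.4 m^3/ha


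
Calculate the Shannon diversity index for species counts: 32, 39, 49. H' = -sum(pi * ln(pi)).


Total N = 32 + 39 + 49 = 120
Per-species terms:
  p = 32/120 = 0.266667; ln(p) = -1.321755; p*ln(p) = 0.266667 * (-1.321755) = -0.352468
  p = 39/120 = 0.325000; ln(p) = -1.123930; p*ln(p) = 0.325000 * (-1.123930) = -0.365277
  p = 49/120 = 0.408333; ln(p) = -0.895672; p*ln(p) = 0.408333 * (-0.895672) = -0.365732
sum(p*ln(p)) = (-0.352468) + (-0.365277) + (-0.365732) = -1.083477
H' = -(-1.083477) = 1.083477 ≈ 1.0835

1.0835


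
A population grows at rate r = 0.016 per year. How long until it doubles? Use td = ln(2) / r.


td = ln(2) / 0.016 = 0.693147 / 0.016 = 43.3217 ≈ 43.3 years

43.3 years


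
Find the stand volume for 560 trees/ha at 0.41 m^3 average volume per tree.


V_stand = 560 * 0.41 = 229.6 m^3/ha

229.6 m^3/ha


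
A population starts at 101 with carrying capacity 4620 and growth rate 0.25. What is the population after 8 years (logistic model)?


(K - N0)/N0 = (4620 - 101)/101 = 4519/101 = 44.7426
r*t = 0.25 * 8 = 2; exp(-2) = 0.135335
44.7426 * 0.135335 = 6.05524
1 + 6.05524 = 7.05524
N = 4620 / 7.05524 = 654.832 ≈ 655

655


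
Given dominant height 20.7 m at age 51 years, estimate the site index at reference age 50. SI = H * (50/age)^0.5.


50/51 = 0.980392
(0.980392)^0.5 = 0.990147
SI = 20.7 * 0.990147 = 20.4960 ≈ 20.5 m

20.5 m


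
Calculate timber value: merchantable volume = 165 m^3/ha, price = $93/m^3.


Value = 165 * 93 = $15345/ha

$15345/ha


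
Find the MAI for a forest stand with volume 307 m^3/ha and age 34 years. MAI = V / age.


MAI = 307 / 34 = 9.0294 ≈ 9.03 m^3/ha/yr

9.03 m^3/ha/yr


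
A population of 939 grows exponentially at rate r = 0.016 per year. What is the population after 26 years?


r*t = 0.016 * 26 = 0.416
exp(0.416) = 1.51589
N = 939 * 1.51589 = 1423.42 ≈ 1423

1423


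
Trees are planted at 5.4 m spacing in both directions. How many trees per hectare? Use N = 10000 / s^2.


N = 10000 / 5.4^2 = 10000 / 29.16 = 342.936 ≈ 343 trees/ha

343 trees/ha


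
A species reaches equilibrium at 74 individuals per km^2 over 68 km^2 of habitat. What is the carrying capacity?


K = 74 * 68 = 5032 individuals

5032 individuals


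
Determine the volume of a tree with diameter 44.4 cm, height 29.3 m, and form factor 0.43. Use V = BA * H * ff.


(D/200)^2 = (44.4/200)^2 = 0.222^2 = 0.049284
BA = 3.141593 * 0.049284 = 0.154830 m^2
V = 0.154830 * 29.3 * 0.43 = 1.95070 ≈ 1.951 m^3

1.951 m^3


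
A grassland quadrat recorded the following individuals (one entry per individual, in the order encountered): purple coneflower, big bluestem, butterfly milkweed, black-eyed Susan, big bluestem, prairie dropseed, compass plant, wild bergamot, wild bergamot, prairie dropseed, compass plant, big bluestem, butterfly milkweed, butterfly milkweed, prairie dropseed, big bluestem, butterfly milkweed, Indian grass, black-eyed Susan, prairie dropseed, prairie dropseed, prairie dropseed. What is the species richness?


Total individuals logged = 22
Distinct species (count of individuals): purple coneflower (1), big bluestem (4), butterfly milkweed (4), black-eyed Susan (2), prairie dropseed (6), compass plant (2), wild bergamot (2), Indian grass (1)
Species richness = number of distinct species = 8

8


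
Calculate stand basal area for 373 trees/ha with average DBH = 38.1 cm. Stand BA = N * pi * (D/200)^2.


(D/200)^2 = (38.1/200)^2 = 0.1905^2 = 0.03629025
Individual BA = 3.141593 * 0.03629025 = 0.114009 m^2
Stand BA = 373 * 0.114009 = 42.5254 ≈ 42.53 m^2/ha

42.53 m^2/ha


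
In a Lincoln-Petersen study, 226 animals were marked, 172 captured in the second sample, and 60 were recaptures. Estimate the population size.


N = M * C / R = 226 * 172 / 60 = 38872 / 60 = 647.87 ≈ 648

648 individuals


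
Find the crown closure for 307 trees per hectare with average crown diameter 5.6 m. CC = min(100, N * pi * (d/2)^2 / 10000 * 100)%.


(d/2)^2 = (5.6/2)^2 = 2.8^2 = 7.84
Crown area = 3.141593 * 7.84 = 24.6301 m^2
N * area / 10000 * 100 = 307 * 24.6301 / 10000 * 100 = 75.6144
CC = min(100, 75.6144) = 75.6144 ≈ 75.6%

75.6%


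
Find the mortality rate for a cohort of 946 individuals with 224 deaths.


Mortality rate = 224 / 946 = 0.236786 ≈ 0.2368

0.2368


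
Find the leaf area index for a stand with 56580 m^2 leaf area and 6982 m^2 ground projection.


LAI = 56580 / 6982 = 8.1037 ≈ 8.10

8.10


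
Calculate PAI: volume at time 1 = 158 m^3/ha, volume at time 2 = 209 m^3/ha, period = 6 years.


PAI = (V2 - V1) / period = (209 - 158) / 6 = 51 / 6 = 8.50 m^3/ha/yr

8.50 m^3/ha/yr


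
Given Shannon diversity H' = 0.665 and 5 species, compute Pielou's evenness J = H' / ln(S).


ln(5) = 1.60944
J = H' / ln(S) = 0.665 / 1.60944 = 0.413187 ≈ 0.4132

0.4132


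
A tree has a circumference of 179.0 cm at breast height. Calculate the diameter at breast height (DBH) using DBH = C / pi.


DBH = C / pi = 179.0 / 3.141593 = 56.9775 ≈ 56.98 cm

56.98 cm


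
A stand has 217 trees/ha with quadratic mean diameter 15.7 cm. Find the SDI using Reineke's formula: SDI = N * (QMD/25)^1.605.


QMD/25 = 15.7/25 = 0.628
(0.628)^1.605 = exp(1.605 * ln(0.628)) = exp(1.605 * (-0.465215)) = exp(-0.746670) = 0.473942
SDI = 217 * 0.473942 = 102.845 ≈ 103

103


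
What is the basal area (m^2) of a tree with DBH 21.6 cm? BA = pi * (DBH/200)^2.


D/200 = 21.6/200 = 0.108 m
(D/200)^2 = 0.108^2 = 0.011664
BA = 3.141593 * 0.011664 = 0.0366435 ≈ 0.0366 m^2

0.0366 m^2


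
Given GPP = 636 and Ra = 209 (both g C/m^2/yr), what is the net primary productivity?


NPP = GPP - Ra = 636 - 209 = 427 g C/m^2/yr

427 g C/m^2/yr


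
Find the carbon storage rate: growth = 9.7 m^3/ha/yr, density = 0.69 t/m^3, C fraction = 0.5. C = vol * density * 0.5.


C = 9.7 * 0.69 * 0.5 = 3.3465 ≈ 3.35 t C/ha/yr

3.35 t C/ha/yr


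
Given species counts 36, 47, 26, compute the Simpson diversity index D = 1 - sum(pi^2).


Total N = 36 + 47 + 26 = 109
Per-species terms:
  p = 36/109 = 0.330275; p^2 = 0.330275^2 = 0.109082
  p = 47/109 = 0.431193; p^2 = 0.431193^2 = 0.185927
  p = 26/109 = 0.238532; p^2 = 0.238532^2 = 0.056898
sum(p^2) = 0.109082 + 0.185927 + 0.056898 = 0.351907
D = 1 - 0.351907 = 0.648093 ≈ 0.6481

0.6481


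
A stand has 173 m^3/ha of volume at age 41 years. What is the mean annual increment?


MAI = 173 / 41 = 4.2195 ≈ 4.22 m^3/ha/yr

4.22 m^3/ha/yr


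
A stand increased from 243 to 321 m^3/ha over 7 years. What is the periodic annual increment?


PAI = (V2 - V1) / period = (321 - 243) / 7 = 78 / 7 = 11.1429 ≈ 11.14 m^3/ha/yr

11.14 m^3/ha/yr


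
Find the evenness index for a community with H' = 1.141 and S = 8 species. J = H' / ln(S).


ln(8) = 2.07944
J = H' / ln(S) = 1.141 / 2.07944 = 0.548705 ≈ 0.5487

0.5487


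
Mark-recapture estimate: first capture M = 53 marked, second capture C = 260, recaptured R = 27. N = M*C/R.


N = M * C / R = 53 * 260 / 27 = 13780 / 27 = 510.37 ≈ 510

510 individuals


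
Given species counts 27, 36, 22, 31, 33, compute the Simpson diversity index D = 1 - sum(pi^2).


Total N = 27 + 36 + 22 + 31 + 33 = 149
Per-species terms:
  p = 27/149 = 0.181208; p^2 = 0.181208^2 = 0.032836
  p = 36/149 = 0.241611; p^2 = 0.241611^2 = 0.058376
  p = 22/149 = 0.147651; p^2 = 0.147651^2 = 0.021801
  p = 31/149 = 0.208054; p^2 = 0.208054^2 = 0.043286
  p = 33/149 = 0.221477; p^2 = 0.221477^2 = 0.049052
sum(p^2) = 0.032836 + 0.058376 + 0.021801 + 0.043286 + 0.049052 = 0.205351
D = 1 - 0.205351 = 0.794649 ≈ 0.7946

0.7946


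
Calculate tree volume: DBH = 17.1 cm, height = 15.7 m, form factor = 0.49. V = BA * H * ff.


(D/200)^2 = (17.1/200)^2 = 0.0855^2 = 0.00731025
BA = 3.141593 * 0.00731025 = 0.0229658 m^2
V = 0.0229658 * 15.7 * 0.49 = 0.176676 ≈ 0.177 m^3

0.177 m^3


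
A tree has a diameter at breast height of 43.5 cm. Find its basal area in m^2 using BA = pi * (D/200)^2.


D/200 = 43.5/200 = 0.2175 m
(D/200)^2 = 0.2175^2 = 0.04730625
BA = 3.141593 * 0.04730625 = 0.148617 ≈ 0.1486 m^2

0.1486 m^2


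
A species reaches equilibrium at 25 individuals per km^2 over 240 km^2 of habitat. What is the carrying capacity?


K = 25 * 240 = 6000 individuals

6000 individuals


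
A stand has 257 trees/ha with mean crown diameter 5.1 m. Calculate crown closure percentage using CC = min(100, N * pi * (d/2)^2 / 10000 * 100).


(d/2)^2 = (5.1/2)^2 = 2.55^2 = 6.5025
Crown area = 3.141593 * 6.5025 = 20.4282 m^2
N * area / 10000 * 100 = 257 * 20.4282 / 10000 * 100 = 52.5005
CC = min(100, 52.5005) = 52.5005 ≈ 52.5%

52.5%


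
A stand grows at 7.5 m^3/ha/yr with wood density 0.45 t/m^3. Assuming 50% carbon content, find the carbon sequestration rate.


C = 7.5 * 0.45 * 0.5 = 1.6875 ≈ 1.69 t C/ha/yr

1.69 t C/ha/yr


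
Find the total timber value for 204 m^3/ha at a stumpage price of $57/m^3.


Value = 204 * 57 = $11628/ha

$11628/ha


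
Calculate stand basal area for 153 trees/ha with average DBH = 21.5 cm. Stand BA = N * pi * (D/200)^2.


(D/200)^2 = (21.5/200)^2 = 0.1075^2 = 0.01155625
Individual BA = 3.141593 * 0.01155625 = 0.0363050 m^2
Stand BA = 153 * 0.0363050 = 5.55467 ≈ 5.55 m^2/ha

5.55 m^2/ha


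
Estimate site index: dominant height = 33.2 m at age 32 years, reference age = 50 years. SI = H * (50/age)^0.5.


50/32 = 1.56250
(1.56250)^0.5 = 1.25000
SI = 33.2 * 1.25000 = 41.5000 ≈ 41.5 m

41.5 m


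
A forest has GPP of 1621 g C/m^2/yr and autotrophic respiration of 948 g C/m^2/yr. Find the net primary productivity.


NPP = GPP - Ra = 1621 - 948 = 673 g C/m^2/yr

673 g C/m^2/yr


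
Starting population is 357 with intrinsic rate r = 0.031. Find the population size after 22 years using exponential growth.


r*t = 0.031 * 22 = 0.682
exp(0.682) = 1.97783
N = 357 * 1.97783 = 706.085 ≈ 706

706


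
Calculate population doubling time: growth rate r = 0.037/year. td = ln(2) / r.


td = ln(2) / 0.037 = 0.693147 / 0.037 = 18.7337 ≈ 18.7 years

18.7 years


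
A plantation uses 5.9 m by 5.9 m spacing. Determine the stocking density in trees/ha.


N = 10000 / 5.9^2 = 10000 / 34.81 = 287.274 ≈ 287 trees/ha

287 trees/ha


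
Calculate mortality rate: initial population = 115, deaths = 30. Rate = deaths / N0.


Mortality rate = 30 / 115 = 0.260870 ≈ 0.2609

0.2609


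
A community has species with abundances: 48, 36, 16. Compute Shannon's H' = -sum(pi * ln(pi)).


Total N = 48 + 36 + 16 = 100
Per-species terms:
  p = 48/100 = 0.480000; ln(p) = -0.733969; p*ln(p) = 0.480000 * (-0.733969) = -0.352305
  p = 36/100 = 0.360000; ln(p) = -1.021651; p*ln(p) = 0.360000 * (-1.021651) = -0.367794
  p = 16/100 = 0.160000; ln(p) = -1.832581; p*ln(p) = 0.160000 * (-1.832581) = -0.293213
sum(p*ln(p)) = (-0.352305) + (-0.367794) + (-0.293213) = -1.013312
H' = -(-1.013312) = 1.013312 ≈ 1.0133

1.0133


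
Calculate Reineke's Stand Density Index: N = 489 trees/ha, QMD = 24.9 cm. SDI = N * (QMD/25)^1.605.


QMD/25 = 24.9/25 = 0.996
(0.996)^1.605 = exp(1.605 * ln(0.996)) = exp(1.605 * (-0.00400802)) = exp(-0.00643287) = 0.993588
SDI = 489 * 0.993588 = 485.865 ≈ 486

486


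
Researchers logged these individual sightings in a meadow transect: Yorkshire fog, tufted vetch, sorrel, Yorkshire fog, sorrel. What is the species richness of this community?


Total individuals logged = 5
Distinct species (count of individuals): Yorkshire fog (2), tufted vetch (1), sorrel (2)
Species richness = number of distinct species = 3

3


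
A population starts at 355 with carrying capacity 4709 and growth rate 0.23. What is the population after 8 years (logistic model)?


(K - N0)/N0 = (4709 - 355)/355 = 4354/355 = 12.2648
r*t = 0.23 * 8 = 1.84; exp(-1.84) = 0.158817
12.2648 * 0.158817 = 1.94786
1 + 1.94786 = 2.94786
N = 4709 / 2.94786 = 1597.43 ≈ 1597

1597


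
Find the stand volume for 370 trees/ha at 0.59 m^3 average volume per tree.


V_stand = 370 * 0.59 = 218.3 m^3/ha

218.3 m^3/ha


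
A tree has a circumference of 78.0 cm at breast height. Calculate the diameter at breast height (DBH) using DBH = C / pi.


DBH = C / pi = 78.0 / 3.141593 = 24.8282 ≈ 24.83 cm

24.83 cm


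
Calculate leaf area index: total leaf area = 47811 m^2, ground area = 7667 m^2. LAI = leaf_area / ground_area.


LAI = 47811 / 7667 = 6.2359 ≈ 6.24

6.24


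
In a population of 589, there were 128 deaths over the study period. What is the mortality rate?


Mortality rate = 128 / 589 = 0.217317 ≈ 0.2173

0.2173


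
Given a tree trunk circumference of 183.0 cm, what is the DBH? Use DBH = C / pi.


DBH = C / pi = 183.0 / 3.141593 = 58.2507 ≈ 58.25 cm

58.25 cm


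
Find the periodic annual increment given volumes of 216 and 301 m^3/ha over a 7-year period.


PAI = (V2 - V1) / period = (301 - 216) / 7 = 85 / 7 = 12.1429 ≈ 12.14 m^3/ha/yr

12.14 m^3/ha/yr


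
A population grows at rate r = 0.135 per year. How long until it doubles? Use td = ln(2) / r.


td = ln(2) / 0.135 = 0.693147 / 0.135 = 5.13442 ≈ 5.1 years

5.1 years


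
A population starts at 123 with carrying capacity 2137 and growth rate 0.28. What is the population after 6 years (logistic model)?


(K - N0)/N0 = (2137 - 123)/123 = 2014/123 = 16.3740
r*t = 0.28 * 6 = 1.68; exp(-1.68) = 0.186374
16.3740 * 0.186374 = 3.05169
1 + 3.05169 = 4.05169
N = 2137 / 4.05169 = 527.434 ≈ 527

527


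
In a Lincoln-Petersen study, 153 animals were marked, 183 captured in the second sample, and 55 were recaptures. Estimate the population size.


N = M * C / R = 153 * 183 / 55 = 27999 / 55 = 509.07 ≈ 509

509 individuals


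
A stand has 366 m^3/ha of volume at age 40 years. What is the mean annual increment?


MAI = 366 / 40 = 9.15 m^3/ha/yr

9.15 m^3/ha/yr


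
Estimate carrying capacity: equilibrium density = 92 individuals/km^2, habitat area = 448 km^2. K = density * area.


K = 92 * 448 = 41216 individuals

41216 individuals


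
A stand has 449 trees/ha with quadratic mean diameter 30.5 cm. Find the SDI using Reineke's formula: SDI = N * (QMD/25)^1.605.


QMD/25 = 30.5/25 = 1.22
(1.22)^1.605 = exp(1.605 * ln(1.22)) = exp(1.605 * 0.198851) = exp(0.319156) = 1.37597
SDI = 449 * 1.37597 = 617.811 ≈ 618

618


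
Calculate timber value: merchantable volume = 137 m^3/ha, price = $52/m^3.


Value = 137 * 52 = $7124/ha

$7124/ha


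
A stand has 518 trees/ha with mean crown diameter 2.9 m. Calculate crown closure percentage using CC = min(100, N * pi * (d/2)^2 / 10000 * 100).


(d/2)^2 = (2.9/2)^2 = 1.45^2 = 2.1025
Crown area = 3.141593 * 2.1025 = 6.60520 m^2
N * area / 10000 * 100 = 518 * 6.60520 / 10000 * 100 = 34.2149
CC = min(100, 34.2149) = 34.2149 ≈ 34.2%

34.2%


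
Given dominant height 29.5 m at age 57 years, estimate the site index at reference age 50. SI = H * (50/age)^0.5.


50/57 = 0.877193
(0.877193)^0.5 = 0.936586
SI = 29.5 * 0.936586 = 27.6293 ≈ 27.6 m

27.6 m


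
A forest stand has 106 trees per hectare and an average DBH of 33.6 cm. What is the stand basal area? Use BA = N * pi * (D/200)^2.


(D/200)^2 = (33.6/200)^2 = 0.168^2 = 0.028224
Individual BA = 3.141593 * 0.028224 = 0.0886683 m^2
Stand BA = 106 * 0.0886683 = 9.39884 ≈ 9.40 m^2/ha

9.40 m^2/ha


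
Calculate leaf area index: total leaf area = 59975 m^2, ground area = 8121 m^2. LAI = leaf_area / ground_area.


LAI = 59975 / 8121 = 7.3852 ≈ 7.39

7.39


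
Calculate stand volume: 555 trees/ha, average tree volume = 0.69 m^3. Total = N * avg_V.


V_stand = 555 * 0.69 = 382.95 ≈ 383.0 m^3/ha

383.0 m^3/ha


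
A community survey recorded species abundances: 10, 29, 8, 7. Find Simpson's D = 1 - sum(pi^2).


Total N = 10 + 29 + 8 + 7 = 54
Per-species terms:
  p = 10/54 = 0.185185; p^2 = 0.185185^2 = 0.034293
  p = 29/54 = 0.537037; p^2 = 0.537037^2 = 0.288409
  p = 8/54 = 0.148148; p^2 = 0.148148^2 = 0.021948
  p = 7/54 = 0.129630; p^2 = 0.129630^2 = 0.016804
sum(p^2) = 0.034293 + 0.288409 + 0.021948 + 0.016804 = 0.361454
D = 1 - 0.361454 = 0.638546 ≈ 0.6385

0.6385


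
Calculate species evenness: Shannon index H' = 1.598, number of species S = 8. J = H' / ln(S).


ln(8) = 2.07944
J = H' / ln(S) = 1.598 / 2.07944 = 0.768476 ≈ 0.7685

0.7685


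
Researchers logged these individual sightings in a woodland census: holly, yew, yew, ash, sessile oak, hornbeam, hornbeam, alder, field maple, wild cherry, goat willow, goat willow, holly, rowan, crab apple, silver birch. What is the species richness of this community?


Total individuals logged = 16
Distinct species (count of individuals): holly (2), yew (2), ash (1), sessile oak (1), hornbeam (2), alder (1), field maple (1), wild cherry (1), goat willow (2), rowan (1), crab apple (1), silver birch (1)
Species richness = number of distinct species = 12

12


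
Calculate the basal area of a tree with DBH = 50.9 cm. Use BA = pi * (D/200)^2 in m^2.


D/200 = 50.9/200 = 0.2545 m
(D/200)^2 = 0.2545^2 = 0.06477025
BA = 3.141593 * 0.06477025 = 0.203482 ≈ 0.2035 m^2

0.2035 m^2


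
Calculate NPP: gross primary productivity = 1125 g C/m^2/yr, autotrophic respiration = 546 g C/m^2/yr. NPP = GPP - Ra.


NPP = GPP - Ra = 1125 - 546 = 579 g C/m^2/yr

579 g C/m^2/yr


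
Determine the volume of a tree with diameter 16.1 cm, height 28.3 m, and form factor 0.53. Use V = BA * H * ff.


(D/200)^2 = (16.1/200)^2 = 0.0805^2 = 0.00648025
BA = 3.141593 * 0.00648025 = 0.0203583 m^2
V = 0.0203583 * 28.3 * 0.53 = 0.305354 ≈ 0.305 m^3

0.305 m^3


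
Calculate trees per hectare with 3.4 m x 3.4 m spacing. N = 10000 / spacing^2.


N = 10000 / 3.4^2 = 10000 / 11.56 = 865.052 ≈ 865 trees/ha

865 trees/ha


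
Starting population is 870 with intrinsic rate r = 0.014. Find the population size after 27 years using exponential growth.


r*t = 0.014 * 27 = 0.378
exp(0.378) = 1.45936
N = 870 * 1.45936 = 1269.64 ≈ 1270

1270


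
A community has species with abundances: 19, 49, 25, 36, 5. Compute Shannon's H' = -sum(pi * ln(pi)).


Total N = 19 + 49 + 25 + 36 + 5 = 134
Per-species terms:
  p = 19/134 = 0.141791; ln(p) = -1.953401; p*ln(p) = 0.141791 * (-1.953401) = -0.276975
  p = 49/134 = 0.365672; ln(p) = -1.006019; p*ln(p) = 0.365672 * (-1.006019) = -0.367873
  p = 25/134 = 0.186567; ln(p) = -1.678965; p*ln(p) = 0.186567 * (-1.678965) = -0.313239
  p = 36/134 = 0.268657; ln(p) = -1.314320; p*ln(p) = 0.268657 * (-1.314320) = -0.353101
  p = 5/134 = 0.037313; ln(p) = -3.288413; p*ln(p) = 0.037313 * (-3.288413) = -0.122701
sum(p*ln(p)) = (-0.276975) + (-0.367873) + (-0.313239) + (-0.353101) + (-0.122701) = -1.433889
H' = -(-1.433889) = 1.433889 ≈ 1.4339

1.4339


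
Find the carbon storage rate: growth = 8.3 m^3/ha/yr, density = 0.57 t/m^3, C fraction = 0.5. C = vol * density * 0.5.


C = 8.3 * 0.57 * 0.5 = 2.3655 ≈ 2.37 t C/ha/yr

2.37 t C/ha/yr


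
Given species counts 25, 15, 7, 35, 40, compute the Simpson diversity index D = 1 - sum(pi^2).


Total N = 25 + 15 + 7 + 35 + 40 = 122
Per-species terms:
  p = 25/122 = 0.204918; p^2 = 0.204918^2 = 0.041991
  p = 15/122 = 0.122951; p^2 = 0.122951^2 = 0.015117
  p = 7/122 = 0.057377; p^2 = 0.057377^2 = 0.003292
  p = 35/122 = 0.286885; p^2 = 0.286885^2 = 0.082303
  p = 40/122 = 0.327869; p^2 = 0.327869^2 = 0.107498
sum(p^2) = 0.041991 + 0.015117 + 0.003292 + 0.082303 + 0.107498 = 0.250201
D = 1 - 0.250201 = 0.749799 ≈ 0.7498

0.7498


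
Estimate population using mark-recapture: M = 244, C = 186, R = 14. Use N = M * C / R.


N = M * C / R = 244 * 186 / 14 = 45384 / 14 = 3241.71 ≈ 3242

3242 individuals


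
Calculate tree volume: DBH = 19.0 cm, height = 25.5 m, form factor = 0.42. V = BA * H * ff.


(D/200)^2 = (19.0/200)^2 = 0.095^2 = 0.009025
BA = 3.141593 * 0.009025 = 0.0283529 m^2
V = 0.0283529 * 25.5 * 0.42 = 0.303660 ≈ 0.304 m^3

0.304 m^3


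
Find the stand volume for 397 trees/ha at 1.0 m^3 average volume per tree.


V_stand = 397 * 1.0 = 397.0 m^3/ha

397.0 m^3/ha


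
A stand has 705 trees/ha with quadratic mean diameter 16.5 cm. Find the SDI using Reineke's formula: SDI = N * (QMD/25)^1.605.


QMD/25 = 16.5/25 = 0.66
(0.66)^1.605 = exp(1.605 * ln(0.66)) = exp(1.605 * (-0.415515)) = exp(-0.666902) = 0.513296
SDI = 705 * 0.513296 = 361.874 ≈ 362

362


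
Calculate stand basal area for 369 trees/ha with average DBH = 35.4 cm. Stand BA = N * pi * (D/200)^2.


(D/200)^2 = (35.4/200)^2 = 0.177^2 = 0.031329
Individual BA = 3.141593 * 0.031329 = 0.0984230 m^2
Stand BA = 369 * 0.0984230 = 36.3181 ≈ 36.32 m^2/ha

36.32 m^2/ha


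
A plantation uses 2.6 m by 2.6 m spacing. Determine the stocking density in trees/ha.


N = 10000 / 2.6^2 = 10000 / 6.76 = 1479.29 ≈ 1479 trees/ha

1479 trees/ha


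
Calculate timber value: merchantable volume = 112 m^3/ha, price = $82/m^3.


Value = 112 * 82 = $9184/ha

$9184/ha


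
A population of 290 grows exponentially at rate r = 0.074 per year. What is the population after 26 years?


r*t = 0.074 * 26 = 1.924
exp(1.924) = 6.84830
N = 290 * 6.84830 = 1986.01 ≈ 1986

1986


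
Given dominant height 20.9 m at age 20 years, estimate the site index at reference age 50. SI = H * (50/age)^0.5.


50/20 = 2.50000
(2.50000)^0.5 = 1.58114
SI = 20.9 * 1.58114 = 33.0458 ≈ 33.0 m

33.0 m


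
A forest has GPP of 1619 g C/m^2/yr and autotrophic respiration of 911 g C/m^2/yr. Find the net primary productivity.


NPP = GPP - Ra = 1619 - 911 = 708 g C/m^2/yr

708 g C/m^2/yr


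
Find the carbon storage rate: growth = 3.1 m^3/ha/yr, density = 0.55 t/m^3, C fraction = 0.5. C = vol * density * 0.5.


C = 3.1 * 0.55 * 0.5 = 0.8525 ≈ 0.85 t C/ha/yr

0.85 t C/ha/yr


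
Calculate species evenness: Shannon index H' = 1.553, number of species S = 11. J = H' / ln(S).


ln(11) = 2.39790
J = H' / ln(S) = 1.553 / 2.39790 = 0.647650 ≈ 0.6477

0.6477


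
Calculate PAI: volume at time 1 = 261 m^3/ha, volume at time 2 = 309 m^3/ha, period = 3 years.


PAI = (V2 - V1) / period = (309 - 261) / 3 = 48 / 3 = 16.00 m^3/ha/yr

16.00 m^3/ha/yr


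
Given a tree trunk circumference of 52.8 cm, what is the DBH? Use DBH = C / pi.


DBH = C / pi = 52.8 / 3.141593 = 16.8068 ≈ 16.81 cm

16.81 cm


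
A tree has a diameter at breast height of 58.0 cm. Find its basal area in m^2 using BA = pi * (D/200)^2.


D/200 = 58.0/200 = 0.29 m
(D/200)^2 = 0.29^2 = 0.0841
BA = 3.141593 * 0.0841 = 0.264208 ≈ 0.2642 m^2

0.2642 m^2


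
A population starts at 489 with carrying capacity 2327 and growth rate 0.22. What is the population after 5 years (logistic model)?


(K - N0)/N0 = (2327 - 489)/489 = 1838/489 = 3.75869
r*t = 0.22 * 5 = 1.1; exp(-1.1) = 0.332871
3.75869 * 0.332871 = 1.25116
1 + 1.25116 = 2.25116
N = 2327 / 2.25116 = 1033.69 ≈ 1034

1034


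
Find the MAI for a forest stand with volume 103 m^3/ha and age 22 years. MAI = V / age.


MAI = 103 / 22 = 4.6818 ≈ 4.68 m^3/ha/yr

4.68 m^3/ha/yr


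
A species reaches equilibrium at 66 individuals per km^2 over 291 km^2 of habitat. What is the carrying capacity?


K = 66 * 291 = 19206 individuals

19206 individuals


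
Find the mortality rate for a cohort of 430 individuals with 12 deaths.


Mortality rate = 12 / 430 = 0.027907 ≈ 0.0279

0.0279


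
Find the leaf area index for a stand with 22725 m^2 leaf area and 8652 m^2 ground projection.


LAI = 22725 / 8652 = 2.6266 ≈ 2.63

2.63


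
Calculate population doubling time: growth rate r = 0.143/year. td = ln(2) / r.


td = ln(2) / 0.143 = 0.693147 / 0.143 = 4.84718 ≈ 4.8 years

4.8 years


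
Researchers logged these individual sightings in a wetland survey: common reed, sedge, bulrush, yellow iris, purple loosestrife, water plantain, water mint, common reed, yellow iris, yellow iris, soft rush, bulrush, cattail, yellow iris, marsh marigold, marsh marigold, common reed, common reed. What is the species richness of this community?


Total individuals logged = 18
Distinct species (count of individuals): common reed (4), sedge (1), bulrush (2), yellow iris (4), purple loosestrife (1), water plantain (1), water mint (1), soft rush (1), cattail (1), marsh marigold (2)
Species richness = number of distinct species = 10

10


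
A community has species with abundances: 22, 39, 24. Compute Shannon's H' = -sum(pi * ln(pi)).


Total N = 22 + 39 + 24 = 85
Per-species terms:
  p = 22/85 = 0.258824; ln(p) = -1.351607; p*ln(p) = 0.258824 * (-1.351607) = -0.349828
  p = 39/85 = 0.458824; ln(p) = -0.779089; p*ln(p) = 0.458824 * (-0.779089) = -0.357465
  p = 24/85 = 0.282353; ln(p) = -1.264597; p*ln(p) = 0.282353 * (-1.264597) = -0.357063
sum(p*ln(p)) = (-0.349828) + (-0.357465) + (-0.357063) = -1.064356
H' = -(-1.064356) = 1.064356 ≈ 1.0644

1.0644


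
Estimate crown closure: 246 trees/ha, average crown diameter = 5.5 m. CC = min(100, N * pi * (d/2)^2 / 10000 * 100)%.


(d/2)^2 = (5.5/2)^2 = 2.75^2 = 7.5625
Crown area = 3.141593 * 7.5625 = 23.7583 m^2
N * area / 10000 * 100 = 246 * 23.7583 / 10000 * 100 = 58.4454
CC = min(100, 58.4454) = 58.4454 ≈ 58.4%

58.4%


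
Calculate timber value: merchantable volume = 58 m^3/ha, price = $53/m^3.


Value = 58 * 53 = $3074/ha

$3074/ha


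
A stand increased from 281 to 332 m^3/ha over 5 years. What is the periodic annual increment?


PAI = (V2 - V1) / period = (332 - 281) / 5 = 51 / 5 = 10.20 m^3/ha/yr

10.20 m^3/ha/yr


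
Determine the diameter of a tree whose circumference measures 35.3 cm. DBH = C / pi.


DBH = C / pi = 35.3 / 3.141593 = 11.2363 ≈ 11.24 cm

11.24 cm


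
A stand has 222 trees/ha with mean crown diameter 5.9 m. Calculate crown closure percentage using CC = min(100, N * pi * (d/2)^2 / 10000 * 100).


(d/2)^2 = (5.9/2)^2 = 2.95^2 = 8.7025
Crown area = 3.141593 * 8.7025 = 27.3397 m^2
N * area / 10000 * 100 = 222 * 27.3397 / 10000 * 100 = 60.6941
CC = min(100, 60.6941) = 60.6941 ≈ 60.7%

60.7%


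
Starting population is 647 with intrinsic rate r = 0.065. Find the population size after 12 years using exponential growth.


r*t = 0.065 * 12 = 0.78
exp(0.78) = 2.18147
N = 647 * 2.18147 = 1411.41 ≈ 1411

1411


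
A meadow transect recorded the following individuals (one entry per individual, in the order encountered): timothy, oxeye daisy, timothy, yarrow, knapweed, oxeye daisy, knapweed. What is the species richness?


Total individuals logged = 7
Distinct species (count of individuals): timothy (2), oxeye daisy (2), yarrow (1), knapweed (2)
Species richness = number of distinct species = 4

4


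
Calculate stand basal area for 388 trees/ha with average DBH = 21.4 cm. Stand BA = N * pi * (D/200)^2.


(D/200)^2 = (21.4/200)^2 = 0.107^2 = 0.011449
Individual BA = 3.141593 * 0.011449 = 0.0359681 m^2
Stand BA = 388 * 0.0359681 = 13.9556 ≈ 13.96 m^2/ha

13.96 m^2/ha


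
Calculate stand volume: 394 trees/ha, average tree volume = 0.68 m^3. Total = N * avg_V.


V_stand = 394 * 0.68 = 267.92 ≈ 267.9 m^3/ha

267.9 m^3/ha


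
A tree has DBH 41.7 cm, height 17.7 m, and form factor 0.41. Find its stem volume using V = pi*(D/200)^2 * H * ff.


(D/200)^2 = (41.7/200)^2 = 0.2085^2 = 0.04347225
BA = 3.141593 * 0.04347225 = 0.136572 m^2
V = 0.136572 * 17.7 * 0.41 = 0.991103 ≈ 0.991 m^3

0.991 m^3


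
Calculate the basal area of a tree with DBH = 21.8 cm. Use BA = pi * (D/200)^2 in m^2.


D/200 = 21.8/200 = 0.109 m
(D/200)^2 = 0.109^2 = 0.011881
BA = 3.141593 * 0.011881 = 0.0373253 ≈ 0.0373 m^2

0.0373 m^2


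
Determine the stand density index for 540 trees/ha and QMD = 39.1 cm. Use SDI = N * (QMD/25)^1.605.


QMD/25 = 39.1/25 = 1.564
(1.564)^1.605 = exp(1.605 * ln(1.564)) = exp(1.605 * 0.447247) = exp(0.717831) = 2.04998
SDI = 540 * 2.04998 = 1106.99 ≈ 1107

1107


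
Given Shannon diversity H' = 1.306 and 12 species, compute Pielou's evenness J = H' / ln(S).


ln(12) = 2.48491
J = H' / ln(S) = 1.306 / 2.48491 = 0.525572 ≈ 0.5256

0.5256


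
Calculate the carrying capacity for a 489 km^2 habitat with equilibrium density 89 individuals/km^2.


K = 89 * 489 = 43521 individuals

43521 individuals


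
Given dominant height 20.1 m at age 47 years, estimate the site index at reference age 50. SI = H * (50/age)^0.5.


50/47 = 1.06383
(1.06383)^0.5 = 1.03142
SI = 20.1 * 1.03142 = 20.7315 ≈ 20.7 m

20.7 m


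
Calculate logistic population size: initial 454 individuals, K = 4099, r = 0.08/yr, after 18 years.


(K - N0)/N0 = (4099 - 454)/454 = 3645/454 = 8.02863
r*t = 0.08 * 18 = 1.44; exp(-1.44) = 0.236928
8.02863 * 0.236928 = 1.90221
1 + 1.90221 = 2.90221
N = 4099 / 2.90221 = 1412.37 ≈ 1412

1412


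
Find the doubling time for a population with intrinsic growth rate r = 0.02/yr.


td = ln(2) / 0.02 = 0.693147 / 0.02 = 34.6574 ≈ 34.7 years

34.7 years


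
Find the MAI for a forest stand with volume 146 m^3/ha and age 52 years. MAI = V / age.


MAI = 146 / 52 = 2.8077 ≈ 2.81 m^3/ha/yr

2.81 m^3/ha/yr


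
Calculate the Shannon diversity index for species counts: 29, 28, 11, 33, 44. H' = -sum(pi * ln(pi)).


Total N = 29 + 28 + 11 + 33 + 44 = 145
Per-species terms:
  p = 29/145 = 0.200000; ln(p) = -1.609438; p*ln(p) = 0.200000 * (-1.609438) = -0.321888
  p = 28/145 = 0.193103; ln(p) = -1.644532; p*ln(p) = 0.193103 * (-1.644532) = -0.317564
  p = 11/145 = 0.075862; ln(p) = -2.578839; p*ln(p) = 0.075862 * (-2.578839) = -0.195636
  p = 33/145 = 0.227586; ln(p) = -1.480227; p*ln(p) = 0.227586 * (-1.480227) = -0.336879
  p = 44/145 = 0.303448; ln(p) = -1.192545; p*ln(p) = 0.303448 * (-1.192545) = -0.361875
sum(p*ln(p)) = (-0.321888) + (-0.317564) + (-0.195636) + (-0.336879) + (-0.361875) = -1.533842
H' = -(-1.533842) = 1.533842 ≈ 1.5338

1.5338


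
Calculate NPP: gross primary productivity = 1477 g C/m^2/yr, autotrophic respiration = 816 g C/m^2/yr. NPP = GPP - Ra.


NPP = GPP - Ra = 1477 - 816 = 661 g C/m^2/yr

661 g C/m^2/yr


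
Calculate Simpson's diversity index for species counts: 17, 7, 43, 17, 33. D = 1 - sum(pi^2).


Total N = 17 + 7 + 43 + 17 + 33 = 117
Per-species terms:
  p = 17/117 = 0.145299; p^2 = 0.145299^2 = 0.021112
  p = 7/117 = 0.059829; p^2 = 0.059829^2 = 0.003580
  p = 43/117 = 0.367521; p^2 = 0.367521^2 = 0.135072
  p = 17/117 = 0.145299; p^2 = 0.145299^2 = 0.021112
  p = 33/117 = 0.282051; p^2 = 0.282051^2 = 0.079553
sum(p^2) = 0.021112 + 0.003580 + 0.135072 + 0.021112 + 0.079553 = 0.260429
D = 1 - 0.260429 = 0.739571 ≈ 0.7396

0.7396


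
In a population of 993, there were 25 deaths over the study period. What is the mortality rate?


Mortality rate = 25 / 993 = 0.025176 ≈ 0.0252

0.0252


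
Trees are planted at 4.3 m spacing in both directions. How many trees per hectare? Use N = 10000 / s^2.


N = 10000 / 4.3^2 = 10000 / 18.49 = 540.833 ≈ 541 trees/ha

541 trees/ha


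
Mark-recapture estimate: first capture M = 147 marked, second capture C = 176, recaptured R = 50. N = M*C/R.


N = M * C / R = 147 * 176 / 50 = 25872 / 50 = 517.44 ≈ 517

517 individuals


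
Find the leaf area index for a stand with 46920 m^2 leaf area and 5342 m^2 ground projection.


LAI = 46920 / 5342 = 8.7832 ≈ 8.78

8.78


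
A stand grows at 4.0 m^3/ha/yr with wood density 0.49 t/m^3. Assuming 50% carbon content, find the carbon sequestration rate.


C = 4.0 * 0.49 * 0.5 = 0.98 t C/ha/yr

0.98 t C/ha/yr


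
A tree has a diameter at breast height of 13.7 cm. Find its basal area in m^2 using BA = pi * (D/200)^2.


D/200 = 13.7/200 = 0.0685 m
(D/200)^2 = 0.0685^2 = 0.00469225
BA = 3.141593 * 0.00469225 = 0.0147411 ≈ 0.0147 m^2

0.0147 m^2


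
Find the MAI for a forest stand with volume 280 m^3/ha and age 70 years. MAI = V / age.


MAI = 280 / 70 = 4.00 m^3/ha/yr

4.00 m^3/ha/yr


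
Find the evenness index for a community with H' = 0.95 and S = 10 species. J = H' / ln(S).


ln(10) = 2.30259
J = H' / ln(S) = 0.95 / 2.30259 = 0.412579 ≈ 0.4126

0.4126


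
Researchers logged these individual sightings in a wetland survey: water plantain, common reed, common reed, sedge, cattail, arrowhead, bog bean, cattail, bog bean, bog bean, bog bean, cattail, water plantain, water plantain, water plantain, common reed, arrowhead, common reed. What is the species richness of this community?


Total individuals logged = 18
Distinct species (count of individuals): water plantain (4), common reed (4), sedge (1), cattail (3), arrowhead (2), bog bean (4)
Species richness = number of distinct species = 6

6


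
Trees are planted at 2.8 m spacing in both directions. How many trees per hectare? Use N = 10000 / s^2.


N = 10000 / 2.8^2 = 10000 / 7.84 = 1275.51 ≈ 1276 trees/ha

1276 trees/ha


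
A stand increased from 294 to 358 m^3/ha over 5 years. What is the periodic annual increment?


PAI = (V2 - V1) / period = (358 - 294) / 5 = 64 / 5 = 12.80 m^3/ha/yr

12.80 m^3/ha/yr


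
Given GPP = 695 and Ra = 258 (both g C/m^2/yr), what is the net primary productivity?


NPP = GPP - Ra = 695 - 258 = 437 g C/m^2/yr

437 g C/m^2/yr


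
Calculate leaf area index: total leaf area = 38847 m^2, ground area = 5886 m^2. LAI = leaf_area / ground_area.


LAI = 38847 / 5886 = 6.5999 ≈ 6.60

6.60


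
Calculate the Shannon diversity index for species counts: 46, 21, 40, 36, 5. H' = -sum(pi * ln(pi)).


Total N = 46 + 21 + 40 + 36 + 5 = 148
Per-species terms:
  p = 46/148 = 0.310811; ln(p) = -1.168570; p*ln(p) = 0.310811 * (-1.168570) = -0.363204
  p = 21/148 = 0.141892; ln(p) = -1.952689; p*ln(p) = 0.141892 * (-1.952689) = -0.277071
  p = 40/148 = 0.270270; ln(p) = -1.308334; p*ln(p) = 0.270270 * (-1.308334) = -0.353603
  p = 36/148 = 0.243243; ln(p) = -1.413694; p*ln(p) = 0.243243 * (-1.413694) = -0.343871
  p = 5/148 = 0.033784; ln(p) = -3.387768; p*ln(p) = 0.033784 * (-3.387768) = -0.114452
sum(p*ln(p)) = (-0.363204) + (-0.277071) + (-0.353603) + (-0.343871) + (-0.114452) = -1.452201
H' = -(-1.452201) = 1.452201 ≈ 1.4522

1.4522


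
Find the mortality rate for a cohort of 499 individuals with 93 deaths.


Mortality rate = 93 / 499 = 0.186373 ≈ 0.1864

0.1864


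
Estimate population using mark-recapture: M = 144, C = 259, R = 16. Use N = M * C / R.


N = M * C / R = 144 * 259 / 16 = 37296 / 16 = 2331

2331 individuals


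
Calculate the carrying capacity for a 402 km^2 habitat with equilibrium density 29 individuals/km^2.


K = 29 * 402 = 11658 individuals

11658 individuals


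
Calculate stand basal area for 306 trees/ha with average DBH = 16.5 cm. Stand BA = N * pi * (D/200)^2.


(D/200)^2 = (16.5/200)^2 = 0.0825^2 = 0.00680625
Individual BA = 3.141593 * 0.00680625 = 0.0213825 m^2
Stand BA = 306 * 0.0213825 = 6.54305 ≈ 6.54 m^2/ha

6.54 m^2/ha


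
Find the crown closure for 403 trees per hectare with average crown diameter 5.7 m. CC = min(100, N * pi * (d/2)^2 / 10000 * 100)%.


(d/2)^2 = (5.7/2)^2 = 2.85^2 = 8.1225
Crown area = 3.141593 * 8.1225 = 25.5176 m^2
N * area / 10000 * 100 = 403 * 25.5176 / 10000 * 100 = 102.836
CC = min(100, 102.836) = 100%

100%


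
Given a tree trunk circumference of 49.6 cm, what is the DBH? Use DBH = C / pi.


DBH = C / pi = 49.6 / 3.141593 = 15.7882 ≈ 15.79 cm

15.79 cm


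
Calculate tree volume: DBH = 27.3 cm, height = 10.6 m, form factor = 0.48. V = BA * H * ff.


(D/200)^2 = (27.3/200)^2 = 0.1365^2 = 0.01863225
BA = 3.141593 * 0.01863225 = 0.0585349 m^2
V = 0.0585349 * 10.6 * 0.48 = 0.297826 ≈ 0.298 m^3

0.298 m^3


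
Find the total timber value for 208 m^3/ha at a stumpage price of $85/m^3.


Value = 208 * 85 = $17680/ha

$17680/ha


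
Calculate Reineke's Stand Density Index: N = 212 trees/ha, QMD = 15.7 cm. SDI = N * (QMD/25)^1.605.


QMD/25 = 15.7/25 = 0.628
(0.628)^1.605 = exp(1.605 * ln(0.628)) = exp(1.605 * (-0.465215)) = exp(-0.746670) = 0.473942
SDI = 212 * 0.473942 = 100.476 ≈ 100

100


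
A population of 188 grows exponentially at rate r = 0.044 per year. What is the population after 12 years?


r*t = 0.044 * 12 = 0.528
exp(0.528) = 1.69554
N = 188 * 1.69554 = 318.762 ≈ 319

319


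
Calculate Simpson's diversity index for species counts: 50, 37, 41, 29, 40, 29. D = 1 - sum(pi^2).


Total N = 50 + 37 + 41 + 29 + 40 + 29 = 226
Per-species terms:
  p = 50/226 = 0.221239; p^2 = 0.221239^2 = 0.048947
  p = 37/226 = 0.163717; p^2 = 0.163717^2 = 0.026803
  p = 41/226 = 0.181416; p^2 = 0.181416^2 = 0.032912
  p = 29/226 = 0.128319; p^2 = 0.128319^2 = 0.016466
  p = 40/226 = 0.176991; p^2 = 0.176991^2 = 0.031326
  p = 29/226 = 0.128319; p^2 = 0.128319^2 = 0.016466
sum(p^2) = 0.048947 + 0.026803 + 0.032912 + 0.016466 + 0.031326 + 0.016466 = 0.172920
D = 1 - 0.172920 = 0.827080 ≈ 0.8271

0.8271


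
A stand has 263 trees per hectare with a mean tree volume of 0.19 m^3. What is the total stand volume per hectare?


V_stand = 263 * 0.19 = 49.97 ≈ 50.0 m^3/ha

50.0 m^3/ha


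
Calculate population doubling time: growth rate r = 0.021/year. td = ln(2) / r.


td = ln(2) / 0.021 = 0.693147 / 0.021 = 33.0070 ≈ 33.0 years

33.0 years


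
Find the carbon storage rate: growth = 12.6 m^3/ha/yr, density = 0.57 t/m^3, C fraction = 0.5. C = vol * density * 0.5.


C = 12.6 * 0.57 * 0.5 = 3.591 ≈ 3.59 t C/ha/yr

3.59 t C/ha/yr


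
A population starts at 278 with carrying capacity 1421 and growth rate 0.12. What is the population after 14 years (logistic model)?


(K - N0)/N0 = (1421 - 278)/278 = 1143/278 = 4.11151
r*t = 0.12 * 14 = 1.68; exp(-1.68) = 0.186374
4.11151 * 0.186374 = 0.766279
1 + 0.766279 = 1.76628
N = 1421 / 1.76628 = 804.516 ≈ 805

805


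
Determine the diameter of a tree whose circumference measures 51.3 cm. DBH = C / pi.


DBH = C / pi = 51.3 / 3.141593 = 16.3293 ≈ 16.33 cm

16.33 cm


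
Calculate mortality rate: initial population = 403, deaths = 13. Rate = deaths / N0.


Mortality rate = 13 / 403 = 0.032258 ≈ 0.0323

0.0323


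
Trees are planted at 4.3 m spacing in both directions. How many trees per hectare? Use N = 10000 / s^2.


N = 10000 / 4.3^2 = 10000 / 18.49 = 540.833 ≈ 541 trees/ha

541 trees/ha


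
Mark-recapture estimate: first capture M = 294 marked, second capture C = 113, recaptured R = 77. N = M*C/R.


N = M * C / R = 294 * 113 / 77 = 33222 / 77 = 431.45 ≈ 431

431 individuals


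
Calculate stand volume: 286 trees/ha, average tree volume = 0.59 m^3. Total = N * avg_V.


V_stand = 286 * 0.59 = 168.74 ≈ 168.7 m^3/ha

168.7 m^3/ha


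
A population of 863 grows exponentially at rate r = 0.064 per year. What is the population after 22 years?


r*t = 0.064 * 22 = 1.408
exp(1.408) = 4.08777
N = 863 * 4.08777 = 3527.75 ≈ 3528

3528


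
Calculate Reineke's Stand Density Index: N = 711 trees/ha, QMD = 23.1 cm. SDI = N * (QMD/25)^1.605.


QMD/25 = 23.1/25 = 0.924
(0.924)^1.605 = exp(1.605 * ln(0.924)) = exp(1.605 * (-0.0790432)) = exp(-0.126864) = 0.880853
SDI = 711 * 0.880853 = 626.286 ≈ 626

626


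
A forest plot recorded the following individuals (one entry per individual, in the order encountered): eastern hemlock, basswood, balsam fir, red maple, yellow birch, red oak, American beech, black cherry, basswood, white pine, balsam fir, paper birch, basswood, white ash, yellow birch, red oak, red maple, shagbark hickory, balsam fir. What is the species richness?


Total individuals logged = 19
Distinct species (count of individuals): eastern hemlock (1), basswood (3), balsam fir (3), red maple (2), yellow birch (2), red oak (2), American beech (1), black cherry (1), white pine (1), paper birch (1), white ash (1), shagbark hickory (1)
Species richness = number of distinct species = 12

12
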